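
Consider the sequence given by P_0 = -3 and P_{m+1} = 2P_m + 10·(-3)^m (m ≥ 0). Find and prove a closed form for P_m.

Claim: P_m = -2^m − 2·(-3)^m.

Base case: P_0 = -3, and -2^0 − 2·(-3)^0 = -1 − 2 = -3.
Assume P_j = -2^j − 2·(-3)^j for some j ≥ 0.
Then P_{j+1} = 2P_j + 10·(-3)^j = 2·(-2^j − 2·(-3)^j) + 10·(-3)^j = -2^{j+1} − 4·(-3)^j + 10·(-3)^j = -2^{j+1} + 6·(-3)^j = -2^{j+1} − 2·(-3)^{j+1}.
So the formula holds for j+1, and by induction P_m = -2^m − 2·(-3)^m for all m ≥ 0.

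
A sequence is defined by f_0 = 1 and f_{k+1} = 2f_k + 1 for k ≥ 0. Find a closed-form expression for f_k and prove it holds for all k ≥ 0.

Claim: f_k = 2^{k+1} − 1.

Base case: f_0 = 1, and 2^{0+1} − 1 = 2 − 1 = 1.
Assume f_m = 2^{m+1} − 1 for some m ≥ 0.
Then f_{m+1} = 2f_m + 1 = 2·(2^{m+1} − 1) + 1 = 2^{m+2} − 2 + 1 = 2^{m+2} − 1.
Hence f_k = 2^{k+1} − 1 for every k ≥ 0, by induction.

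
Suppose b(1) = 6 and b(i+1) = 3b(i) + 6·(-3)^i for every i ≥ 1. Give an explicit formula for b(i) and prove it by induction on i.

Claim: b(i) = 3^i − (-3)^i.

Base case: b(1) = 6, and 3^1 − (-3)^1 = 3 + 3 = 6.
Assume b(k) = 3^k − (-3)^k for some k ≥ 1.
Then b(k+1) = 3b(k) + 6·(-3)^k = 3·(3^k − (-3)^k) + 6·(-3)^k = 3^{k+1} − 3·(-3)^k + 6·(-3)^k = 3^{k+1} + 3·(-3)^k = 3^{k+1} − (-3)^{k+1}.
Hence b(i) = 3^i − (-3)^i for every i ≥ 1, by induction.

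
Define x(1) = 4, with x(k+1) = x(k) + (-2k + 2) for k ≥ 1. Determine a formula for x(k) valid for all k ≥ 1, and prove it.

Claim: x(k) = -k^2 + 3k + 2.

Base case: x(1) = 4, and -1^2 + 3·1 + 2 = 4.
Assume x(j) = -j^2 + 3j + 2.
Then x(j+1) = x(j) + (-2j + 2) = (-j^2 + 3j + 2) + (-2j + 2) = -j^2 + j + 4,
and -(j+1)^2 + 3·(j+1) + 2 = -j^2 + j + 4.
By induction, x(k) = -k^2 + 3k + 2 for all k ≥ 1.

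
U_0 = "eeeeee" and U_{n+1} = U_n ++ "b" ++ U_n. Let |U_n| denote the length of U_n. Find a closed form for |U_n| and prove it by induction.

Claim: |U_n| = 7·2^n − 1.

Base case: |U_0| = 6, and 7·2^0 − 1 = 6.
Assume |U_j| = 7·2^j − 1.
Then |U_{j+1}| = |U_j| + 1 + |U_j| = 2|U_j| + 1 = 2(7·2^j − 1) + 1 = 7·2^{j+1} − 2 + 1 = 7·2^{j+1} − 1.
This completes the inductive step, so |U_n| = 7·2^n − 1 for all n ≥ 0.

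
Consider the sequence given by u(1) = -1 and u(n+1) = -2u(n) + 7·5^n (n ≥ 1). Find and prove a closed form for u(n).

Claim: u(n) = 3·(-2)^n + 5^n.

Base case: u(1) = -1, and 3·(-2)^1 + 5^1 = -6 + 5 = -1.
Assume u(j) = 3·(-2)^j + 5^j for some j ≥ 1.
Then u(j+1) = -2u(j) + 7·5^j = -2·(3·(-2)^j + 5^j) + 7·5^j = 3·(-2)^{j+1} − 2·5^j + 7·5^j = 3·(-2)^{j+1} + 5·5^j = 3·(-2)^{j+1} + 5^{j+1}.
So the formula holds for j+1, and by induction u(n) = 3·(-2)^n + 5^n for all n ≥ 1.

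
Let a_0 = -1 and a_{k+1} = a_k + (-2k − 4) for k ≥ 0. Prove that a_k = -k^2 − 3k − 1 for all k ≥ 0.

Base case: a_0 = -1, and -0^2 − 3·0 − 1 = -1.
Assume a_j = -j^2 − 3j − 1.
Then a_{j+1} = a_j + (-2j − 4) = (-j^2 − 3j − 1) + (-2j − 4) = -j^2 − 5j − 5,
and -(j+1)^2 − 3·(j+1) − 1 = -j^2 − 5j − 5.
Hence a_k = -k^2 − 3k − 1 for every k ≥ 0, by induction.

a_k = -k^2 − 3k − 1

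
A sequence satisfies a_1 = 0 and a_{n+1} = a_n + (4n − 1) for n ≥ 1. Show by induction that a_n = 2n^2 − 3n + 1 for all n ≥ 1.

Base case: a_1 = 0, and 2·1^2 − 3·1 + 1 = 0.
Assume a_m = 2m^2 − 3m + 1.
Then a_{m+1} = a_m + (4m − 1) = (2m^2 − 3m + 1) + (4m − 1) = 2m^2 + m,
and 2·(m+1)^2 − 3·(m+1) + 1 = 2m^2 + m.
This completes the inductive step, so a_n = 2n^2 − 3n + 1 for all n ≥ 1.

a_n = 2n^2 − 3n + 1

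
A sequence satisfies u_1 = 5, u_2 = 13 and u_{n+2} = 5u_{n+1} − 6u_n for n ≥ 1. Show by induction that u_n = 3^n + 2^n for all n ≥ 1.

Base cases: u_1 = 5 and 3^1 + 2^1 = 5; u_2 = 13 and 3^2 + 2^2 = 13.
Assume u_j = 3^j + 2^j for all 1 ≤ j ≤ r, where r ≥ 2.
Then u_{r+1} = 5u_r − 6u_{r−1} = 5·(3^r + 2^r) − 6·(3^{r−1} + 2^{r−1}) = (5·3 − 6)3^{r−1} + (5·2 − 6)2^{r−1} = 9·3^{r−1} + 4·2^{r−1} = 3^{r+1} + 2^{r+1}.
So the formula holds for r+1, and by strong induction u_n = 3^n + 2^n for all n ≥ 1.

u_n = 3^n + 2^n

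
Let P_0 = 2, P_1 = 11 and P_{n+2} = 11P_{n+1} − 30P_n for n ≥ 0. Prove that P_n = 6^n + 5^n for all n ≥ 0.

Base cases: P_0 = 2 and 6^0 + 5^0 = 2; P_1 = 11 and 6^1 + 5^1 = 11.
Assume P_j = 6^j + 5^j for all 0 ≤ j ≤ k, where k ≥ 1.
Then P_{k+1} = 11P_k − 30P_{k−1} = 11·(6^k + 5^k) − 30·(6^{k−1} + 5^{k−1}) = (11·6 − 30)6^{k−1} + (11·5 − 30)5^{k−1} = 36·6^{k−1} + 25·5^{k−1} = 6^{k+1} + 5^{k+1}.
This completes the inductive step, so P_n = 6^n + 5^n for all n ≥ 0.

P_n = 6^n + 5^n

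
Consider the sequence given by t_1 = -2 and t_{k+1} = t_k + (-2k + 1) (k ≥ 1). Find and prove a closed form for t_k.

Claim: t_k = -k^2 + 2k − 3.

Base case: t_1 = -2, and -1^2 + 2·1 − 3 = -2.
Assume t_j = -j^2 + 2j − 3.
Then t_{j+1} = t_j + (-2j + 1) = (-j^2 + 2j − 3) + (-2j + 1) = -j^2 − 2,
and -(j+1)^2 + 2·(j+1) − 3 = -j^2 − 2.
By induction, t_k = -k^2 + 2k − 3 for all k ≥ 1.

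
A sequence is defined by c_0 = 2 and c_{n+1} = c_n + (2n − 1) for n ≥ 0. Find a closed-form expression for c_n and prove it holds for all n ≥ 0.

Claim: c_n = n^2 − 2n + 2.

Base case: c_0 = 2, and 0^2 − 2·0 + 2 = 2.
Assume c_k = k^2 − 2k + 2.
Then c_{k+1} = c_k + (2k − 1) = (k^2 − 2k + 2) + (2k − 1) = k^2 + 1,
and (k+1)^2 − 2·(k+1) + 2 = k^2 + 1.
By induction, c_n = n^2 − 2n + 2 for all n ≥ 0.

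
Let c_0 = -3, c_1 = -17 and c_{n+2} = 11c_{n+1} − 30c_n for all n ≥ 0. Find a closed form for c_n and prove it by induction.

Claim: c_n = -5^n − 2·6^n.

Base cases: c_0 = -3 and -5^0 − 2·6^0 = -3; c_1 = -17 and -5^1 − 2·6^1 = -17.
Assume c_j = -5^j − 2·6^j for all 0 ≤ j ≤ r, where r ≥ 1.
Then c_{r+1} = 11c_r − 30c_{r−1} = 11·(-5^r − 2·6^r) − 30·(-5^{r−1} − 2·6^{r−1}) = -(11·5 − 30)5^{r−1} − 2·(11·6 − 30)6^{r−1} = -25·5^{r−1} − 72·6^{r−1} = -5^{r+1} − 2·6^{r+1}.
Hence c_n = -5^n − 2·6^n for every n ≥ 0, by strong induction.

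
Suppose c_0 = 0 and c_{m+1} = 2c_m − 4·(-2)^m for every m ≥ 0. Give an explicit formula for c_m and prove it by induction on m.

Claim: c_m = -2^m + (-2)^m.

Base case: c_0 = 0, and -2^0 + (-2)^0 = -1 + 1 = 0.
Assume c_k = -2^k + (-2)^k for some k ≥ 0.
Then c_{k+1} = 2c_k − 4·(-2)^k = 2·(-2^k + (-2)^k) − 4·(-2)^k = -2^{k+1} + 2·(-2)^k − 4·(-2)^k = -2^{k+1} − 2·(-2)^k = -2^{k+1} + (-2)^{k+1}.
By induction, c_m = -2^m + (-2)^m for all m ≥ 0.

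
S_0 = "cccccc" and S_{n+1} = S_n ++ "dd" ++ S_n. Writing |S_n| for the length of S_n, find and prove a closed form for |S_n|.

Claim: |S_n| = 2^{n+3} − 2.

Base case: |S_0| = 6, and 2^{0+3} − 2 = 6.
Assume |S_k| = 2^{k+3} − 2.
Then |S_{k+1}| = |S_k| + 2 + |S_k| = 2|S_k| + 2 = 2(2^{k+3} − 2) + 2 = 2^{k+1+3} − 4 + 2 = 2^{k+1+3} − 2.
By induction, |S_n| = 2^{n+3} − 2 for all n ≥ 0.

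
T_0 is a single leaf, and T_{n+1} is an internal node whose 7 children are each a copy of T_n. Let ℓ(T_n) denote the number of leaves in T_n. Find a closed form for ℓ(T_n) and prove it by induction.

Claim: ℓ(T_n) = 7^n.

Base case: ℓ(T_0) = 1, and 7^0 = 1.
Assume ℓ(T_j) = 7^j.
Then ℓ(T_{j+1}) = 7·ℓ(T_j) = 7·7^j = 7^{j+1}.
So the formula holds for j+1, and by induction ℓ(T_n) = 7^n for all n ≥ 0.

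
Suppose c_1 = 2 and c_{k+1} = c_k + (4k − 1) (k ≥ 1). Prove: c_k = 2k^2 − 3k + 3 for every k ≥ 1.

Base case: c_1 = 2, and 2·1^2 − 3·1 + 3 = 2.
Assume c_m = 2m^2 − 3m + 3.
Then c_{m+1} = c_m + (4m − 1) = (2m^2 − 3m + 3) + (4m − 1) = 2m^2 + m + 2,
and 2·(m+1)^2 − 3·(m+1) + 3 = 2m^2 + m + 2.
By induction, c_k = 2k^2 − 3k + 3 for all k ≥ 1.

c_k = 2k^2 − 3k + 3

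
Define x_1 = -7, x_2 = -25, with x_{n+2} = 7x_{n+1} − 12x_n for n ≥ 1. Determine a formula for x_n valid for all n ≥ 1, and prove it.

Claim: x_n = -3^n − 4^n.

Base cases: x_1 = -7 and -3^1 − 4^1 = -7; x_2 = -25 and -3^2 − 4^2 = -25.
Assume x_j = -3^j − 4^j for all 1 ≤ j ≤ r, where r ≥ 2.
Then x_{r+1} = 7x_r − 12x_{r−1} = 7·(-3^r − 4^r) − 12·(-3^{r−1} − 4^{r−1}) = -(7·3 − 12)3^{r−1} − (7·4 − 12)4^{r−1} = -9·3^{r−1} − 16·4^{r−1} = -3^{r+1} − 4^{r+1}.
So the formula holds for r+1, and by strong induction x_n = -3^n − 4^n for all n ≥ 1.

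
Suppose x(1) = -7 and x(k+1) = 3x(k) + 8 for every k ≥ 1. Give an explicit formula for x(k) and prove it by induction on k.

Claim: x(k) = -3^k − 4.

Base case: x(1) = -7, and -3^1 − 4 = -3 − 4 = -7.
Assume x(j) = -3^j − 4 for some j ≥ 1.
Then x(j+1) = 3x(j) + 8 = 3·(-3^j − 4) + 8 = -3^{j+1} − 12 + 8 = -3^{j+1} − 4.
Hence x(k) = -3^k − 4 for every k ≥ 1, by induction.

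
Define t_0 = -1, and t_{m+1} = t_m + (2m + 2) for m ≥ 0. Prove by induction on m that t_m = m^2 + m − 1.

Base case: t_0 = -1, and 0^2 + 0 − 1 = -1.
Assume t_r = r^2 + r − 1.
Then t_{r+1} = t_r + (2r + 2) = (r^2 + r − 1) + (2r + 2) = r^2 + 3r + 1,
and (r+1)^2 + (r+1) − 1 = r^2 + 3r + 1.
By induction, t_m = m^2 + m − 1 for all m ≥ 0.

t_m = m^2 + m − 1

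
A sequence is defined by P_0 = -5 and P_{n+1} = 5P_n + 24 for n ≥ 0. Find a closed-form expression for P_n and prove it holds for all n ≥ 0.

Claim: P_n = 5^n − 6.

Base case: P_0 = -5, and 5^0 − 6 = 1 − 6 = -5.
Assume P_r = 5^r − 6 for some r ≥ 0.
Then P_{r+1} = 5P_r + 24 = 5·(5^r − 6) + 24 = 5^{r+1} − 30 + 24 = 5^{r+1} − 6.
Hence P_n = 5^n − 6 for every n ≥ 0, by induction.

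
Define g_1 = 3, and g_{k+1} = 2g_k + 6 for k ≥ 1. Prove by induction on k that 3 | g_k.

Base case: g_1 = 3 = 3·1, so 3 | g_1.
Assume 3 | g_j, so g_j = 3t for some integer t.
Then g_{j+1} = 2g_j + 6 = 2·(3t) + 6 = 3(2t + 2), so 3 | g_{j+1}.
Hence 3 | g_k for every k ≥ 1, by induction.

3 | g_k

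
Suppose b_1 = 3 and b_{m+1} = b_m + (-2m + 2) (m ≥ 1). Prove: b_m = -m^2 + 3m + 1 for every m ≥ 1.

Base case: b_1 = 3, and -1^2 + 3·1 + 1 = 3.
Assume b_j = -j^2 + 3j + 1.
Then b_{j+1} = b_j + (-2j + 2) = (-j^2 + 3j + 1) + (-2j + 2) = -j^2 + j + 3,
and -(j+1)^2 + 3·(j+1) + 1 = -j^2 + j + 3.
Hence b_m = -m^2 + 3m + 1 for every m ≥ 1, by induction.

b_m = -m^2 + 3m + 1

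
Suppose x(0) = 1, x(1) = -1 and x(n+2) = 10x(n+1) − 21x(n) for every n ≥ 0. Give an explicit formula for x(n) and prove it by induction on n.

Claim: x(n) = -7^n + 2·3^n.

Base cases: x(0) = 1 and -7^0 + 2·3^0 = 1; x(1) = -1 and -7^1 + 2·3^1 = -1.
Assume x(i) = -7^i + 2·3^i for all 0 ≤ i ≤ j, where j ≥ 1.
Then x(j+1) = 10x(j) − 21x(j−1) = 10·(-7^j + 2·3^j) − 21·(-7^{j−1} + 2·3^{j−1}) = -(10·7 − 21)7^{j−1} + 2·(10·3 − 21)3^{j−1} = -49·7^{j−1} + 18·3^{j−1} = -7^{j+1} + 2·3^{j+1}.
So the formula holds for j+1, and by strong induction x(n) = -7^n + 2·3^n for all n ≥ 0.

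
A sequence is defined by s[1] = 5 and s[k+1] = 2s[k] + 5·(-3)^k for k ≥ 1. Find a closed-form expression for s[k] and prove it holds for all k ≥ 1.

Claim: s[k] = 2^k − (-3)^k.

Base case: s[1] = 5, and 2^1 − (-3)^1 = 2 + 3 = 5.
Assume s[r] = 2^r − (-3)^r for some r ≥ 1.
Then s[r+1] = 2s[r] + 5·(-3)^r = 2·(2^r − (-3)^r) + 5·(-3)^r = 2^{r+1} − 2·(-3)^r + 5·(-3)^r = 2^{r+1} + 3·(-3)^r = 2^{r+1} − (-3)^{r+1}.
So the formula holds for r+1, and by induction s[k] = 2^k − (-3)^k for all k ≥ 1.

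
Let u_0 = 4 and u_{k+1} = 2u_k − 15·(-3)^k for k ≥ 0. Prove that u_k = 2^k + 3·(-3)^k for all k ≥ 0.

Base case: u_0 = 4, and 2^0 + 3·(-3)^0 = 1 + 3 = 4.
Assume u_m = 2^m + 3·(-3)^m for some m ≥ 0.
Then u_{m+1} = 2u_m − 15·(-3)^m = 2·(2^m + 3·(-3)^m) − 15·(-3)^m = 2^{m+1} + 6·(-3)^m − 15·(-3)^m = 2^{m+1} − 9·(-3)^m = 2^{m+1} + 3·(-3)^{m+1}.
By induction, u_k = 2^k + 3·(-3)^k for all k ≥ 0.

u_k = 2^k + 3·(-3)^k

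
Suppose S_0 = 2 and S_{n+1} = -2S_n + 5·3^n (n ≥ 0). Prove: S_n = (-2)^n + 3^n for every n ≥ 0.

Base case: S_0 = 2, and (-2)^0 + 3^0 = 1 + 1 = 2.
Assume S_m = (-2)^m + 3^m for some m ≥ 0.
Then S_{m+1} = -2S_m + 5·3^m = -2·((-2)^m + 3^m) + 5·3^m = (-2)^{m+1} − 2·3^m + 5·3^m = (-2)^{m+1} + 3·3^m = (-2)^{m+1} + 3^{m+1}.
By induction, S_n = (-2)^n + 3^n for all n ≥ 0.

S_n = (-2)^n + 3^n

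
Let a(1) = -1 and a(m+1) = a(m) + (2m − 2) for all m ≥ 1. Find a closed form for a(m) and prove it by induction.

Claim: a(m) = m^2 − 3m + 1.

Base case: a(1) = -1, and 1^2 − 3·1 + 1 = -1.
Assume a(j) = j^2 − 3j + 1.
Then a(j+1) = a(j) + (2j − 2) = (j^2 − 3j + 1) + (2j − 2) = j^2 − j − 1,
and (j+1)^2 − 3·(j+1) + 1 = j^2 − j − 1.
This completes the inductive step, so a(m) = m^2 − 3m + 1 for all m ≥ 1.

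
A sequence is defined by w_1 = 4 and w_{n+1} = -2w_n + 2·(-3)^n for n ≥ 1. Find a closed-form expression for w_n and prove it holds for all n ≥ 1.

Claim: w_n = (-2)^n − 2·(-3)^n.

Base case: w_1 = 4, and (-2)^1 − 2·(-3)^1 = -2 + 6 = 4.
Assume w_m = (-2)^m − 2·(-3)^m for some m ≥ 1.
Then w_{m+1} = -2w_m + 2·(-3)^m = -2·((-2)^m − 2·(-3)^m) + 2·(-3)^m = (-2)^{m+1} + 4·(-3)^m + 2·(-3)^m = (-2)^{m+1} + 6·(-3)^m = (-2)^{m+1} − 2·(-3)^{m+1}.
By induction, w_n = (-2)^n − 2·(-3)^n for all n ≥ 1.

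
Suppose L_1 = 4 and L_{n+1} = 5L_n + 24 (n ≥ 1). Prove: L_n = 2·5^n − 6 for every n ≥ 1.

Base case: L_1 = 4, and 2·5^1 − 6 = 10 − 6 = 4.
Assume L_k = 2·5^k − 6 for some k ≥ 1.
Then L_{k+1} = 5L_k + 24 = 5·(2·5^k − 6) + 24 = 10·5^k − 30 + 24 = 2·5^{k+1} − 6.
By induction, L_n = 2·5^n − 6 for all n ≥ 1.

L_n = 2·5^n − 6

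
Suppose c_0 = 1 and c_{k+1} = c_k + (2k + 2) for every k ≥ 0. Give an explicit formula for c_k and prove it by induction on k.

Claim: c_k = k^2 + k + 1.

Base case: c_0 = 1, and 0^2 + 0 + 1 = 1.
Assume c_r = r^2 + r + 1.
Then c_{r+1} = c_r + (2r + 2) = (r^2 + r + 1) + (2r + 2) = r^2 + 3r + 3,
and (r+1)^2 + (r+1) + 1 = r^2 + 3r + 3.
This completes the inductive step, so c_k = k^2 + k + 1 for all k ≥ 0.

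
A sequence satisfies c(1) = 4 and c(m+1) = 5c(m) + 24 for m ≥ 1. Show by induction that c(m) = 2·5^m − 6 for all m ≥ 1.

Base case: c(1) = 4, and 2·5^1 − 6 = 10 − 6 = 4.
Assume c(k) = 2·5^k − 6 for some k ≥ 1.
Then c(k+1) = 5c(k) + 24 = 5·(2·5^k − 6) + 24 = 10·5^k − 30 + 24 = 2·5^{k+1} − 6.
By induction, c(m) = 2·5^m − 6 for all m ≥ 1.

c(m) = 2·5^m − 6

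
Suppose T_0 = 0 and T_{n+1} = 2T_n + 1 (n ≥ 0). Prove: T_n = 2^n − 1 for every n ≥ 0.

Base case: T_0 = 0, and 2^0 − 1 = 1 − 1 = 0.
Assume T_r = 2^r − 1 for some r ≥ 0.
Then T_{r+1} = 2T_r + 1 = 2·(2^r − 1) + 1 = 2^{r+1} − 2 + 1 = 2^{r+1} − 1.
So the formula holds for r+1, and by induction T_n = 2^n − 1 for all n ≥ 0.

T_n = 2^n − 1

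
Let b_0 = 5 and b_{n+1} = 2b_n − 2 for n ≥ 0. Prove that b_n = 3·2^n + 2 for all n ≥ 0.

Base case: b_0 = 5, and 3·2^0 + 2 = 3 + 2 = 5.
Assume b_k = 3·2^k + 2 for some k ≥ 0.
Then b_{k+1} = 2b_k − 2 = 2·(3·2^k + 2) − 2 = 6·2^k + 4 − 2 = 3·2^{k+1} + 2.
This completes the inductive step, so b_n = 3·2^n + 2 for all n ≥ 0.

b_n = 3·2^n + 2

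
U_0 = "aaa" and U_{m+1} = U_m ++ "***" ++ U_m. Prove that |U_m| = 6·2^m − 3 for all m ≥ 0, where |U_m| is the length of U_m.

Base case: |U_0| = 3, and 6·2^0 − 3 = 3.
Assume |U_k| = 6·2^k − 3.
Then |U_{k+1}| = |U_k| + 3 + |U_k| = 2|U_k| + 3 = 2(6·2^k − 3) + 3 = 6·2^{k+1} − 6 + 3 = 6·2^{k+1} − 3.
So the formula holds for k+1, and by induction |U_m| = 6·2^m − 3 for all m ≥ 0.

|U_m| = 6·2^m − 3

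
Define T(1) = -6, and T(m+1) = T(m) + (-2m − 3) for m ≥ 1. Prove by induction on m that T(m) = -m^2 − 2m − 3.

Base case: T(1) = -6, and -1^2 − 2·1 − 3 = -6.
Assume T(j) = -j^2 − 2j − 3.
Then T(j+1) = T(j) + (-2j − 3) = (-j^2 − 2j − 3) + (-2j − 3) = -j^2 − 4j − 6,
and -(j+1)^2 − 2·(j+1) − 3 = -j^2 − 4j − 6.
By induction, T(m) = -m^2 − 2m − 3 for all m ≥ 1.

T(m) = -m^2 − 2m − 3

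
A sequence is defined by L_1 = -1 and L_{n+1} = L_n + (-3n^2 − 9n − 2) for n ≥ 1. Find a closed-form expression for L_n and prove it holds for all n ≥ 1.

Claim: L_n = -n^3 − 3n^2 + 2n + 1.

Base case: L_1 = -1, and -1^3 − 3·1^2 + 2·1 + 1 = -1.
Assume L_j = -j^3 − 3j^2 + 2j + 1.
Then L_{j+1} = L_j + (-3j^2 − 9j − 2) = (-j^3 − 3j^2 + 2j + 1) + (-3j^2 − 9j − 2) = -j^3 − 6j^2 − 7j − 1,
and -(j+1)^3 − 3·(j+1)^2 + 2·(j+1) + 1 = -j^3 − 6j^2 − 7j − 1.
Hence L_n = -n^3 − 3n^2 + 2n + 1 for every n ≥ 1, by induction.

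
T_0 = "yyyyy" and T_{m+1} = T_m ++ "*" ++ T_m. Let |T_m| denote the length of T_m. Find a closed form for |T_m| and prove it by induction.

Claim: |T_m| = 6·2^m − 1.

Base case: |T_0| = 5, and 6·2^0 − 1 = 5.
Assume |T_r| = 6·2^r − 1.
Then |T_{r+1}| = |T_r| + 1 + |T_r| = 2|T_r| + 1 = 2(6·2^r − 1) + 1 = 6·2^{r+1} − 2 + 1 = 6·2^{r+1} − 1.
By induction, |T_m| = 6·2^m − 1 for all m ≥ 0.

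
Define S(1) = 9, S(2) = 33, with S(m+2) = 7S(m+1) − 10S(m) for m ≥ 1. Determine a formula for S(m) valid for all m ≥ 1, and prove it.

Claim: S(m) = 5^m + 2·2^m.

Base cases: S(1) = 9 and 5^1 + 2·2^1 = 9; S(2) = 33 and 5^2 + 2·2^2 = 33.
Assume S(i) = 5^i + 2·2^i for all 1 ≤ i ≤ j, where j ≥ 2.
Then S(j+1) = 7S(j) − 10S(j−1) = 7·(5^j + 2·2^j) − 10·(5^{j−1} + 2·2^{j−1}) = (7·5 − 10)5^{j−1} + 2·(7·2 − 10)2^{j−1} = 25·5^{j−1} + 8·2^{j−1} = 5^{j+1} + 2·2^{j+1}.
Hence S(m) = 5^m + 2·2^m for every m ≥ 1, by strong induction.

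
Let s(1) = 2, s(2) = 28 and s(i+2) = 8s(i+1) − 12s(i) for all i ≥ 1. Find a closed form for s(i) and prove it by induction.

Claim: s(i) = 6^i − 2·2^i.

Base cases: s(1) = 2 and 6^1 − 2·2^1 = 2; s(2) = 28 and 6^2 − 2·2^2 = 28.
Assume s(j) = 6^j − 2·2^j for all 1 ≤ j ≤ r, where r ≥ 2.
Then s(r+1) = 8s(r) − 12s(r−1) = 8·(6^r − 2·2^r) − 12·(6^{r−1} − 2·2^{r−1}) = (8·6 − 12)6^{r−1} − 2·(8·2 − 12)2^{r−1} = 36·6^{r−1} − 8·2^{r−1} = 6^{r+1} − 2·2^{r+1}.
This completes the inductive step, so s(i) = 6^i − 2·2^i for all i ≥ 1.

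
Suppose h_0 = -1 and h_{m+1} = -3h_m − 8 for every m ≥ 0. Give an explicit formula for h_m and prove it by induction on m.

Claim: h_m = (-3)^m − 2.

Base case: h_0 = -1, and (-3)^0 − 2 = 1 − 2 = -1.
Assume h_k = (-3)^k − 2 for some k ≥ 0.
Then h_{k+1} = -3h_k − 8 = -3·((-3)^k − 2) − 8 = -3·(-3)^k + 6 − 8 = (-3)^{k+1} − 2.
So the formula holds for k+1, and by induction h_m = (-3)^m − 2 for all m ≥ 0.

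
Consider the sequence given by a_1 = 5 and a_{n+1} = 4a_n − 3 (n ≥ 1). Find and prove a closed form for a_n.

Claim: a_n = 4^n + 1.

Base case: a_1 = 5, and 4^1 + 1 = 4 + 1 = 5.
Assume a_m = 4^m + 1 for some m ≥ 1.
Then a_{m+1} = 4a_m − 3 = 4·(4^m + 1) − 3 = 4^{m+1} + 4 − 3 = 4^{m+1} + 1.
By induction, a_n = 4^n + 1 for all n ≥ 1.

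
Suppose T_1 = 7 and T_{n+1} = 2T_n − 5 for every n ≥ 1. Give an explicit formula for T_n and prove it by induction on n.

Claim: T_n = 2^n + 5.

Base case: T_1 = 7, and 2^1 + 5 = 2 + 5 = 7.
Assume T_j = 2^j + 5 for some j ≥ 1.
Then T_{j+1} = 2T_j − 5 = 2·(2^j + 5) − 5 = 2^{j+1} + 10 − 5 = 2^{j+1} + 5.
So the formula holds for j+1, and by induction T_n = 2^n + 5 for all n ≥ 1.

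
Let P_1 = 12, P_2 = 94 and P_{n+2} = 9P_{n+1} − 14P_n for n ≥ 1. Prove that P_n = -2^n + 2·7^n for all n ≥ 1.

Base cases: P_1 = 12 and -2^1 + 2·7^1 = 12; P_2 = 94 and -2^2 + 2·7^2 = 94.
Assume P_i = -2^i + 2·7^i for all 1 ≤ i ≤ j, where j ≥ 2.
Then P_{j+1} = 9P_j − 14P_{j−1} = 9·(-2^j + 2·7^j) − 14·(-2^{j−1} + 2·7^{j−1}) = -(9·2 − 14)2^{j−1} + 2·(9·7 − 14)7^{j−1} = -4·2^{j−1} + 98·7^{j−1} = -2^{j+1} + 2·7^{j+1}.
By strong induction, P_n = -2^n + 2·7^n for all n ≥ 1.

P_n = -2^n + 2·7^n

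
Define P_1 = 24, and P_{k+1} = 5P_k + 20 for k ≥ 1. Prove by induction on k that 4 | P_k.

Base case: P_1 = 24 = 4·6, so 4 | P_1.
Assume 4 | P_m, so P_m = 4t for some integer t.
Then P_{m+1} = 5P_m + 20 = 5·(4t) + 20 = 4(5t + 5), so 4 | P_{m+1}.
By induction, 4 | P_k for all k ≥ 1.

4 | P_k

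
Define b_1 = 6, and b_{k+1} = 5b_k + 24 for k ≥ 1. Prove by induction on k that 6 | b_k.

Base case: b_1 = 6 = 6·1, so 6 | b_1.
Assume 6 | b_j, so b_j = 6t for some integer t.
Then b_{j+1} = 5b_j + 24 = 5·(6t) + 24 = 6(5t + 4), so 6 | b_{j+1}.
Hence 6 | b_k for every k ≥ 1, by induction.

6 | b_k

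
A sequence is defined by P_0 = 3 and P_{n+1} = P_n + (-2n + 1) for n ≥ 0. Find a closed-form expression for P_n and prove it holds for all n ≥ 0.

Claim: P_n = -n^2 + 2n + 3.

Base case: P_0 = 3, and -0^2 + 2·0 + 3 = 3.
Assume P_m = -m^2 + 2m + 3.
Then P_{m+1} = P_m + (-2m + 1) = (-m^2 + 2m + 3) + (-2m + 1) = -m^2 + 4,
and -(m+1)^2 + 2·(m+1) + 3 = -m^2 + 4.
This completes the inductive step, so P_n = -n^2 + 2n + 3 for all n ≥ 0.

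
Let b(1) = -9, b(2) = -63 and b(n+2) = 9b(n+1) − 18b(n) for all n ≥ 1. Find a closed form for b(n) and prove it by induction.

Claim: b(n) = 3^n − 2·6^n.

Base cases: b(1) = -9 and 3^1 − 2·6^1 = -9; b(2) = -63 and 3^2 − 2·6^2 = -63.
Assume b(j) = 3^j − 2·6^j for all 1 ≤ j ≤ m, where m ≥ 2.
Then b(m+1) = 9b(m) − 18b(m−1) = 9·(3^m − 2·6^m) − 18·(3^{m−1} − 2·6^{m−1}) = (9·3 − 18)3^{m−1} − 2·(9·6 − 18)6^{m−1} = 9·3^{m−1} − 72·6^{m−1} = 3^{m+1} − 2·6^{m+1}.
Hence b(n) = 3^n − 2·6^n for every n ≥ 1, by strong induction.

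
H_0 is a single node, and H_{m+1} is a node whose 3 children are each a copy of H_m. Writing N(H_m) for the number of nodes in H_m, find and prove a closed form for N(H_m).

Claim: N(H_m) = (3^{m+1} − 1)/2.

Base case: N(H_0) = 1, and (3^{0+1} − 1)/2 = 1.
Assume N(H_j) = (3^{j+1} − 1)/2.
Then N(H_{j+1}) = 1 + 3N(H_j) = 1 + 3·(3^{j+1} − 1)/2 = 1 + (3^{j+2} − 3)/2 = (2 + 3^{j+2} − 3)/2 = (3^{j+2} − 1)/2.
By induction, N(H_m) = (3^{m+1} − 1)/2 for all m ≥ 0.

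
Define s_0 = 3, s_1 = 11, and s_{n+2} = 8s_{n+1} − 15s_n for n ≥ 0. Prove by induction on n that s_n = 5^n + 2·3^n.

Base cases: s_0 = 3 and 5^0 + 2·3^0 = 3; s_1 = 11 and 5^1 + 2·3^1 = 11.
Assume s_j = 5^j + 2·3^j for all 0 ≤ j ≤ r, where r ≥ 1.
Then s_{r+1} = 8s_r − 15s_{r−1} = 8·(5^r + 2·3^r) − 15·(5^{r−1} + 2·3^{r−1}) = (8·5 − 15)5^{r−1} + 2·(8·3 − 15)3^{r−1} = 25·5^{r−1} + 18·3^{r−1} = 5^{r+1} + 2·3^{r+1}.
So the formula holds for r+1, and by strong induction s_n = 5^n + 2·3^n for all n ≥ 0.

s_n = 5^n + 2·3^n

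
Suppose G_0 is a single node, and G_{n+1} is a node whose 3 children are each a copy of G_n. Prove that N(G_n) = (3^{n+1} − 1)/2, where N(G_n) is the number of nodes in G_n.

Base case: N(G_0) = 1, and (3^{0+1} − 1)/2 = 1.
Assume N(G_m) = (3^{m+1} − 1)/2.
Then N(G_{m+1}) = 1 + 3N(G_m) = 1 + 3·(3^{m+1} − 1)/2 = 1 + (3^{m+2} − 3)/2 = (2 + 3^{m+2} − 3)/2 = (3^{m+2} − 1)/2.
By induction, N(G_n) = (3^{n+1} − 1)/2 for all n ≥ 0.

N(G_n) = (3^{n+1} − 1)/2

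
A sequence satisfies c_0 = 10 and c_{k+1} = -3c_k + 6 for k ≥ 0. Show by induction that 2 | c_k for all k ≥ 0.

Base case: c_0 = 10 = 2·5, so 2 | c_0.
Assume 2 | c_r, so c_r = 2t for some integer t.
Then c_{r+1} = -3c_r + 6 = -3·(2t) + 6 = 2(-3t + 3), so 2 | c_{r+1}.
Hence 2 | c_k for every k ≥ 0, by induction.

2 | c_k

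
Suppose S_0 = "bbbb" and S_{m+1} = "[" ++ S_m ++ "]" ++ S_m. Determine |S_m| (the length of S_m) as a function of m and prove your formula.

Claim: |S_m| = 6·2^m − 2.

Base case: |S_0| = 4, and 6·2^0 − 2 = 4.
Assume |S_j| = 6·2^j − 2.
Then |S_{j+1}| = 1 + |S_j| + 1 + |S_j| = 2|S_j| + 2 = 2(6·2^j − 2) + 2 = 6·2^{j+1} − 4 + 2 = 6·2^{j+1} − 2.
Hence |S_m| = 6·2^m − 2 for every m ≥ 0, by induction.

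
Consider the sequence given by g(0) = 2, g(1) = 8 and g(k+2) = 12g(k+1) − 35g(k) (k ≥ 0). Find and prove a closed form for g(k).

Claim: g(k) = 3·5^k − 7^k.

Base cases: g(0) = 2 and 3·5^0 − 7^0 = 2; g(1) = 8 and 3·5^1 − 7^1 = 8.
Assume g(j) = 3·5^j − 7^j for all 0 ≤ j ≤ m, where m ≥ 1.
Then g(m+1) = 12g(m) − 35g(m−1) = 12·(3·5^m − 7^m) − 35·(3·5^{m−1} − 7^{m−1}) = 3·(12·5 − 35)5^{m−1} − (12·7 − 35)7^{m−1} = 75·5^{m−1} − 49·7^{m−1} = 3·5^{m+1} − 7^{m+1}.
By strong induction, g(k) = 3·5^k − 7^k for all k ≥ 0.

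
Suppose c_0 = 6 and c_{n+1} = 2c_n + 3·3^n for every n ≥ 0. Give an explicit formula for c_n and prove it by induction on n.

Claim: c_n = 3·2^n + 3·3^n.

Base case: c_0 = 6, and 3·2^0 + 3·3^0 = 3 + 3 = 6.
Assume c_m = 3·2^m + 3·3^m for some m ≥ 0.
Then c_{m+1} = 2c_m + 3·3^m = 2·(3·2^m + 3·3^m) + 3·3^m = 3·2^{m+1} + 6·3^m + 3·3^m = 3·2^{m+1} + 9·3^m = 3·2^{m+1} + 3·3^{m+1}.
So the formula holds for m+1, and by induction c_n = 3·2^n + 3·3^n for all n ≥ 0.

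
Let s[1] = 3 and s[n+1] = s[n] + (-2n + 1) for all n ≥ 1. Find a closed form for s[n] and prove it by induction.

Claim: s[n] = -n^2 + 2n + 2.

Base case: s[1] = 3, and -1^2 + 2·1 + 2 = 3.
Assume s[k] = -k^2 + 2k + 2.
Then s[k+1] = s[k] + (-2k + 1) = (-k^2 + 2k + 2) + (-2k + 1) = -k^2 + 3,
and -(k+1)^2 + 2·(k+1) + 2 = -k^2 + 3.
By induction, s[n] = -n^2 + 2n + 2 for all n ≥ 1.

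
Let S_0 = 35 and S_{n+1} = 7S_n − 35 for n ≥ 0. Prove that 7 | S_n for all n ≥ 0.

Base case: S_0 = 35 = 7·5, so 7 | S_0.
Assume 7 | S_m, so S_m = 7t for some integer t.
Then S_{m+1} = 7S_m − 35 = 7·(7t) − 35 = 7(7t − 5), so 7 | S_{m+1}.
By induction, 7 | S_n for all n ≥ 0.

7 | S_n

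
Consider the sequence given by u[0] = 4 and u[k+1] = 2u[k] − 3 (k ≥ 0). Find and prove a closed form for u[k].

Claim: u[k] = 2^k + 3.

Base case: u[0] = 4, and 2^0 + 3 = 1 + 3 = 4.
Assume u[r] = 2^r + 3 for some r ≥ 0.
Then u[r+1] = 2u[r] − 3 = 2·(2^r + 3) − 3 = 2^{r+1} + 6 − 3 = 2^{r+1} + 3.
By induction, u[k] = 2^k + 3 for all k ≥ 0.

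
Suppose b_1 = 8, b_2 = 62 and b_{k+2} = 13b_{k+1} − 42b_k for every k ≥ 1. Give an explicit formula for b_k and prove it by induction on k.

Claim: b_k = 2·7^k − 6^k.

Base cases: b_1 = 8 and 2·7^1 − 6^1 = 8; b_2 = 62 and 2·7^2 − 6^2 = 62.
Assume b_j = 2·7^j − 6^j for all 1 ≤ j ≤ r, where r ≥ 2.
Then b_{r+1} = 13b_r − 42b_{r−1} = 13·(2·7^r − 6^r) − 42·(2·7^{r−1} − 6^{r−1}) = 2·(13·7 − 42)7^{r−1} − (13·6 − 42)6^{r−1} = 98·7^{r−1} − 36·6^{r−1} = 2·7^{r+1} − 6^{r+1}.
Hence b_k = 2·7^k − 6^k for every k ≥ 1, by strong induction.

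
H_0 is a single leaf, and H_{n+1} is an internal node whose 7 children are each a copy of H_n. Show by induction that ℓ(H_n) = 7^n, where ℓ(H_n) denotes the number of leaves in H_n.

Base case: ℓ(H_0) = 1, and 7^0 = 1.
Assume ℓ(H_j) = 7^j.
Then ℓ(H_{j+1}) = 7·ℓ(H_j) = 7·7^j = 7^{j+1}.
This completes the inductive step, so ℓ(H_n) = 7^n for all n ≥ 0.

ℓ(H_n) = 7^n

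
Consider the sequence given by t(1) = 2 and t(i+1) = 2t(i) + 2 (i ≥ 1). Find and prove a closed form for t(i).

Claim: t(i) = 2^{i+1} − 2.

Base case: t(1) = 2, and 2^{1+1} − 2 = 4 − 2 = 2.
Assume t(r) = 2^{r+1} − 2 for some r ≥ 1.
Then t(r+1) = 2t(r) + 2 = 2·(2^{r+1} − 2) + 2 = 2^{r+2} − 4 + 2 = 2^{r+2} − 2.
So the formula holds for r+1, and by induction t(i) = 2^{i+1} − 2 for all i ≥ 1.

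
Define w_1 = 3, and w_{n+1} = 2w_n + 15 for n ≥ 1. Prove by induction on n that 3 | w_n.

Base case: w_1 = 3 = 3·1, so 3 | w_1.
Assume 3 | w_m, so w_m = 3t for some integer t.
Then w_{m+1} = 2w_m + 15 = 2·(3t) + 15 = 3(2t + 5), so 3 | w_{m+1}.
Hence 3 | w_n for every n ≥ 1, by induction.

3 | w_n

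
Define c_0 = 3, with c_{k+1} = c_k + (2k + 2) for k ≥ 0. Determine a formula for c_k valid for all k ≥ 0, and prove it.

Claim: c_k = k^2 + k + 3.

Base case: c_0 = 3, and 0^2 + 0 + 3 = 3.
Assume c_m = m^2 + m + 3.
Then c_{m+1} = c_m + (2m + 2) = (m^2 + m + 3) + (2m + 2) = m^2 + 3m + 5,
and (m+1)^2 + (m+1) + 3 = m^2 + 3m + 5.
Hence c_k = k^2 + k + 3 for every k ≥ 0, by induction.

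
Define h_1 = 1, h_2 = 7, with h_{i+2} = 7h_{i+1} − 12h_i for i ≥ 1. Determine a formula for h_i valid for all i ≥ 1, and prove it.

Claim: h_i = 4^i − 3^i.

Base cases: h_1 = 1 and 4^1 − 3^1 = 1; h_2 = 7 and 4^2 − 3^2 = 7.
Assume h_j = 4^j − 3^j for all 1 ≤ j ≤ k, where k ≥ 2.
Then h_{k+1} = 7h_k − 12h_{k−1} = 7·(4^k − 3^k) − 12·(4^{k−1} − 3^{k−1}) = (7·4 − 12)4^{k−1} − (7·3 − 12)3^{k−1} = 16·4^{k−1} − 9·3^{k−1} = 4^{k+1} − 3^{k+1}.
So the formula holds for k+1, and by strong induction h_i = 4^i − 3^i for all i ≥ 1.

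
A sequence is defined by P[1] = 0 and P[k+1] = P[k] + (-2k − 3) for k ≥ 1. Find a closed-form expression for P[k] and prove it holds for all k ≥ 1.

Claim: P[k] = -k^2 − 2k + 3.

Base case: P[1] = 0, and -1^2 − 2·1 + 3 = 0.
Assume P[r] = -r^2 − 2r + 3.
Then P[r+1] = P[r] + (-2r − 3) = (-r^2 − 2r + 3) + (-2r − 3) = -r^2 − 4r,
and -(r+1)^2 − 2·(r+1) + 3 = -r^2 − 4r.
This completes the inductive step, so P[k] = -k^2 − 2k + 3 for all k ≥ 1.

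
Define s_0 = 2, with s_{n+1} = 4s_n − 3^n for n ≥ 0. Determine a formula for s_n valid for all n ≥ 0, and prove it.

Claim: s_n = 4^n + 3^n.

Base case: s_0 = 2, and 4^0 + 3^0 = 1 + 1 = 2.
Assume s_m = 4^m + 3^m for some m ≥ 0.
Then s_{m+1} = 4s_m − 3^m = 4·(4^m + 3^m) − 3^m = 4^{m+1} + 4·3^m − 3^m = 4^{m+1} + 3·3^m = 4^{m+1} + 3^{m+1}.
By induction, s_n = 4^n + 3^n for all n ≥ 0.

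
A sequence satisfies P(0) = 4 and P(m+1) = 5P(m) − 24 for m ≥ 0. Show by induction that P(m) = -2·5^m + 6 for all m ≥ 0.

Base case: P(0) = 4, and -2·5^0 + 6 = -2 + 6 = 4.
Assume P(j) = -2·5^j + 6 for some j ≥ 0.
Then P(j+1) = 5P(j) − 24 = 5·(-2·5^j + 6) − 24 = -10·5^j + 30 − 24 = -2·5^{j+1} + 6.
This completes the inductive step, so P(m) = -2·5^m + 6 for all m ≥ 0.

P(m) = -2·5^m + 6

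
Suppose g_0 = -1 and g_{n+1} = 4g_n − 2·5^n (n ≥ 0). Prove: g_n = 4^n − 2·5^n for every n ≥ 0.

Base case: g_0 = -1, and 4^0 − 2·5^0 = 1 − 2 = -1.
Assume g_m = 4^m − 2·5^m for some m ≥ 0.
Then g_{m+1} = 4g_m − 2·5^m = 4·(4^m − 2·5^m) − 2·5^m = 4^{m+1} − 8·5^m − 2·5^m = 4^{m+1} − 10·5^m = 4^{m+1} − 2·5^{m+1}.
This completes the inductive step, so g_n = 4^n − 2·5^n for all n ≥ 0.

g_n = 4^n − 2·5^n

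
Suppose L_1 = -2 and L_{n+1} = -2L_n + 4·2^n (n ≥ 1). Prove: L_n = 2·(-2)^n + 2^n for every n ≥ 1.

Base case: L_1 = -2, and 2·(-2)^1 + 2^1 = -4 + 2 = -2.
Assume L_j = 2·(-2)^j + 2^j for some j ≥ 1.
Then L_{j+1} = -2L_j + 4·2^j = -2·(2·(-2)^j + 2^j) + 4·2^j = 2·(-2)^{j+1} − 2·2^j + 4·2^j = 2·(-2)^{j+1} + 2·2^j = 2·(-2)^{j+1} + 2^{j+1}.
By induction, L_n = 2·(-2)^n + 2^n for all n ≥ 1.

L_n = 2·(-2)^n + 2^n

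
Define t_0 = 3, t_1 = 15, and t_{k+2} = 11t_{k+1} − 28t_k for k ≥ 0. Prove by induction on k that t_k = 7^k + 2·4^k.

Base cases: t_0 = 3 and 7^0 + 2·4^0 = 3; t_1 = 15 and 7^1 + 2·4^1 = 15.
Assume t_i = 7^i + 2·4^i for all 0 ≤ i ≤ j, where j ≥ 1.
Then t_{j+1} = 11t_j − 28t_{j−1} = 11·(7^j + 2·4^j) − 28·(7^{j−1} + 2·4^{j−1}) = (11·7 − 28)7^{j−1} + 2·(11·4 − 28)4^{j−1} = 49·7^{j−1} + 32·4^{j−1} = 7^{j+1} + 2·4^{j+1}.
By strong induction, t_k = 7^k + 2·4^k for all k ≥ 0.

t_k = 7^k + 2·4^k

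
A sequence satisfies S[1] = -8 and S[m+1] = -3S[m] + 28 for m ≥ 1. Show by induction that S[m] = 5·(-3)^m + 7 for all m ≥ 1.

Base case: S[1] = -8, and 5·(-3)^1 + 7 = -15 + 7 = -8.
Assume S[k] = 5·(-3)^k + 7 for some k ≥ 1.
Then S[k+1] = -3S[k] + 28 = -3·(5·(-3)^k + 7) + 28 = -15·(-3)^k − 21 + 28 = 5·(-3)^{k+1} + 7.
This completes the inductive step, so S[m] = 5·(-3)^m + 7 for all m ≥ 1.

S[m] = 5·(-3)^m + 7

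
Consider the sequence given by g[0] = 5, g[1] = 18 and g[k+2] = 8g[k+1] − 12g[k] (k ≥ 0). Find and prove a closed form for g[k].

Claim: g[k] = 3·2^k + 2·6^k.

Base cases: g[0] = 5 and 3·2^0 + 2·6^0 = 5; g[1] = 18 and 3·2^1 + 2·6^1 = 18.
Assume g[i] = 3·2^i + 2·6^i for all 0 ≤ i ≤ j, where j ≥ 1.
Then g[j+1] = 8g[j] − 12g[j−1] = 8·(3·2^j + 2·6^j) − 12·(3·2^{j−1} + 2·6^{j−1}) = 3·(8·2 − 12)2^{j−1} + 2·(8·6 − 12)6^{j−1} = 12·2^{j−1} + 72·6^{j−1} = 3·2^{j+1} + 2·6^{j+1}.
Hence g[k] = 3·2^k + 2·6^k for every k ≥ 0, by strong induction.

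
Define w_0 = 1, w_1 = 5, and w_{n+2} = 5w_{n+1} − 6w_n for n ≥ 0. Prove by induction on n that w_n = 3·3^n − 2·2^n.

Base cases: w_0 = 1 and 3·3^0 − 2·2^0 = 1; w_1 = 5 and 3·3^1 − 2·2^1 = 5.
Assume w_i = 3·3^i − 2·2^i for all 0 ≤ i ≤ j, where j ≥ 1.
Then w_{j+1} = 5w_j − 6w_{j−1} = 5·(3·3^j − 2·2^j) − 6·(3·3^{j−1} − 2·2^{j−1}) = 3·(5·3 − 6)3^{j−1} − 2·(5·2 − 6)2^{j−1} = 27·3^{j−1} − 8·2^{j−1} = 3·3^{j+1} − 2·2^{j+1}.
Hence w_n = 3·3^n − 2·2^n for every n ≥ 0, by strong induction.

w_n = 3·3^n − 2·2^n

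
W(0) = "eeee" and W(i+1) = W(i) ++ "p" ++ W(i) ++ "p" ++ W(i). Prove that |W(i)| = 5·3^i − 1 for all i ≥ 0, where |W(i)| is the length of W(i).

Base case: |W(0)| = 4, and 5·3^0 − 1 = 4.
Assume |W(j)| = 5·3^j − 1.
Then |W(j+1)| = 3|W(j)| + 2 = 3(5·3^j − 1) + 2 = 5·3^{j+1} − 3 + 2 = 5·3^{j+1} − 1.
Hence |W(i)| = 5·3^i − 1 for every i ≥ 0, by induction.

|W(i)| = 5·3^i − 1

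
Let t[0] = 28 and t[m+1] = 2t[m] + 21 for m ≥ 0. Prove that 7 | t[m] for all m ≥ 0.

Base case: t[0] = 28 = 7·4, so 7 | t[0].
Assume 7 | t[k], so t[k] = 7s for some integer s.
Then t[k+1] = 2t[k] + 21 = 2·(7s) + 21 = 7(2s + 3), so 7 | t[k+1].
So the property holds for k+1, and by induction 7 | t[m] for all m ≥ 0.

7 | t[m]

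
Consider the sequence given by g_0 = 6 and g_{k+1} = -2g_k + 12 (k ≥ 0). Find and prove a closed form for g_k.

Claim: g_k = 2·(-2)^k + 4.

Base case: g_0 = 6, and 2·(-2)^0 + 4 = 2 + 4 = 6.
Assume g_m = 2·(-2)^m + 4 for some m ≥ 0.
Then g_{m+1} = -2g_m + 12 = -2·(2·(-2)^m + 4) + 12 = -4·(-2)^m − 8 + 12 = 2·(-2)^{m+1} + 4.
Hence g_k = 2·(-2)^k + 4 for every k ≥ 0, by induction.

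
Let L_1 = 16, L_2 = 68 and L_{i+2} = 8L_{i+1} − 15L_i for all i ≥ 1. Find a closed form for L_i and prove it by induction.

Claim: L_i = 2·3^i + 2·5^i.

Base cases: L_1 = 16 and 2·3^1 + 2·5^1 = 16; L_2 = 68 and 2·3^2 + 2·5^2 = 68.
Assume L_t = 2·3^t + 2·5^t for all 1 ≤ t ≤ j, where j ≥ 2.
Then L_{j+1} = 8L_j − 15L_{j−1} = 8·(2·3^j + 2·5^j) − 15·(2·3^{j−1} + 2·5^{j−1}) = 2·(8·3 − 15)3^{j−1} + 2·(8·5 − 15)5^{j−1} = 18·3^{j−1} + 50·5^{j−1} = 2·3^{j+1} + 2·5^{j+1}.
This completes the inductive step, so L_i = 2·3^i + 2·5^i for all i ≥ 1.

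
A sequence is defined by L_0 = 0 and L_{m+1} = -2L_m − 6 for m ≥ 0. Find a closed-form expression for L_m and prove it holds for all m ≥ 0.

Claim: L_m = 2·(-2)^m − 2.

Base case: L_0 = 0, and 2·(-2)^0 − 2 = 2 − 2 = 0.
Assume L_k = 2·(-2)^k − 2 for some k ≥ 0.
Then L_{k+1} = -2L_k − 6 = -2·(2·(-2)^k − 2) − 6 = -4·(-2)^k + 4 − 6 = 2·(-2)^{k+1} − 2.
This completes the inductive step, so L_m = 2·(-2)^m − 2 for all m ≥ 0.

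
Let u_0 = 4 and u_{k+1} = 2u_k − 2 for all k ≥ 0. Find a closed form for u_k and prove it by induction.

Claim: u_k = 2^{k+1} + 2.

Base case: u_0 = 4, and 2^{0+1} + 2 = 2 + 2 = 4.
Assume u_r = 2^{r+1} + 2 for some r ≥ 0.
Then u_{r+1} = 2u_r − 2 = 2·(2^{r+1} + 2) − 2 = 2^{r+2} + 4 − 2 = 2^{r+2} + 2.
By induction, u_k = 2^{k+1} + 2 for all k ≥ 0.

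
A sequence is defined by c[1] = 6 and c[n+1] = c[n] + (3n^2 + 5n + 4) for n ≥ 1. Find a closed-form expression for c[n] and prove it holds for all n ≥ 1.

Claim: c[n] = n^3 + n^2 + 2n + 2.

Base case: c[1] = 6, and 1^3 + 1^2 + 2·1 + 2 = 6.
Assume c[j] = j^3 + j^2 + 2j + 2.
Then c[j+1] = c[j] + (3j^2 + 5j + 4) = (j^3 + j^2 + 2j + 2) + (3j^2 + 5j + 4) = j^3 + 4j^2 + 7j + 6,
and (j+1)^3 + (j+1)^2 + 2·(j+1) + 2 = j^3 + 4j^2 + 7j + 6.
Hence c[n] = n^3 + n^2 + 2n + 2 for every n ≥ 1, by induction.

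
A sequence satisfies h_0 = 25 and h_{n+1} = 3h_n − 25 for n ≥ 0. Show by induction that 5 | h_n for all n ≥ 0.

Base case: h_0 = 25 = 5·5, so 5 | h_0.
Assume 5 | h_m, so h_m = 5t for some integer t.
Then h_{m+1} = 3h_m − 25 = 3·(5t) − 25 = 5(3t − 5), so 5 | h_{m+1}.
Hence 5 | h_n for every n ≥ 0, by induction.

5 | h_n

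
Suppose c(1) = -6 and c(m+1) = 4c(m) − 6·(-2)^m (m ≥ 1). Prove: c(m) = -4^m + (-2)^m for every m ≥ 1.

Base case: c(1) = -6, and -4^1 + (-2)^1 = -4 − 2 = -6.
Assume c(k) = -4^k + (-2)^k for some k ≥ 1.
Then c(k+1) = 4c(k) − 6·(-2)^k = 4·(-4^k + (-2)^k) − 6·(-2)^k = -4^{k+1} + 4·(-2)^k − 6·(-2)^k = -4^{k+1} − 2·(-2)^k = -4^{k+1} + (-2)^{k+1}.
By induction, c(m) = -4^m + (-2)^m for all m ≥ 1.

c(m) = -4^m + (-2)^m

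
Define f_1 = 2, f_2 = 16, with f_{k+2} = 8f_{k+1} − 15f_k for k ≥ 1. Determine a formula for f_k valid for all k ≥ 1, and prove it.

Claim: f_k = 5^k − 3^k.

Base cases: f_1 = 2 and 5^1 − 3^1 = 2; f_2 = 16 and 5^2 − 3^2 = 16.
Assume f_j = 5^j − 3^j for all 1 ≤ j ≤ r, where r ≥ 2.
Then f_{r+1} = 8f_r − 15f_{r−1} = 8·(5^r − 3^r) − 15·(5^{r−1} − 3^{r−1}) = (8·5 − 15)5^{r−1} − (8·3 − 15)3^{r−1} = 25·5^{r−1} − 9·3^{r−1} = 5^{r+1} − 3^{r+1}.
This completes the inductive step, so f_k = 5^k − 3^k for all k ≥ 1.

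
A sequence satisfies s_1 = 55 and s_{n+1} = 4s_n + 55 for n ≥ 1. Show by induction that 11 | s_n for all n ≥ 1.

Base case: s_1 = 55 = 11·5, so 11 | s_1.
Assume 11 | s_k, so s_k = 11t for some integer t.
Then s_{k+1} = 4s_k + 55 = 4·(11t) + 55 = 11(4t + 5), so 11 | s_{k+1}.
So the property holds for k+1, and by induction 11 | s_n for all n ≥ 1.

11 | s_n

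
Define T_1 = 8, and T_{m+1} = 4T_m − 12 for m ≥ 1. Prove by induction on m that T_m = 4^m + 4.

Base case: T_1 = 8, and 4^1 + 4 = 4 + 4 = 8.
Assume T_k = 4^k + 4 for some k ≥ 1.
Then T_{k+1} = 4T_k − 12 = 4·(4^k + 4) − 12 = 4^{k+1} + 16 − 12 = 4^{k+1} + 4.
By induction, T_m = 4^m + 4 for all m ≥ 1.

T_m = 4^m + 4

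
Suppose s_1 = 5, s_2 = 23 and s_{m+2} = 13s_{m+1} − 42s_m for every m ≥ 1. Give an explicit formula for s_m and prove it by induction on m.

Claim: s_m = -7^m + 2·6^m.

Base cases: s_1 = 5 and -7^1 + 2·6^1 = 5; s_2 = 23 and -7^2 + 2·6^2 = 23.
Assume s_i = -7^i + 2·6^i for all 1 ≤ i ≤ j, where j ≥ 2.
Then s_{j+1} = 13s_j − 42s_{j−1} = 13·(-7^j + 2·6^j) − 42·(-7^{j−1} + 2·6^{j−1}) = -(13·7 − 42)7^{j−1} + 2·(13·6 − 42)6^{j−1} = -49·7^{j−1} + 72·6^{j−1} = -7^{j+1} + 2·6^{j+1}.
Hence s_m = -7^m + 2·6^m for every m ≥ 1, by strong induction.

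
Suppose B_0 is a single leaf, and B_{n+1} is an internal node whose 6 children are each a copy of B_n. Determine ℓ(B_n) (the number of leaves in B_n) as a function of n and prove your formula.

Claim: ℓ(B_n) = 6^n.

Base case: ℓ(B_0) = 1, and 6^0 = 1.
Assume ℓ(B_r) = 6^r.
Then ℓ(B_{r+1}) = 6·ℓ(B_r) = 6·6^r = 6^{r+1}.
So the formula holds for r+1, and by induction ℓ(B_n) = 6^n for all n ≥ 0.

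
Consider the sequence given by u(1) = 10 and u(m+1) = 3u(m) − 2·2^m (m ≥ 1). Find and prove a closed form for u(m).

Claim: u(m) = 2·3^m + 2·2^m.

Base case: u(1) = 10, and 2·3^1 + 2·2^1 = 6 + 4 = 10.
Assume u(j) = 2·3^j + 2·2^j for some j ≥ 1.
Then u(j+1) = 3u(j) − 2·2^j = 3·(2·3^j + 2·2^j) − 2·2^j = 2·3^{j+1} + 6·2^j − 2·2^j = 2·3^{j+1} + 4·2^j = 2·3^{j+1} + 2·2^{j+1}.
So the formula holds for j+1, and by induction u(m) = 2·3^m + 2·2^m for all m ≥ 1.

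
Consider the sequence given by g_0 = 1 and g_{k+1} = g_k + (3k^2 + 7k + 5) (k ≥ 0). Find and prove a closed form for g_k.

Claim: g_k = k^3 + 2k^2 + 2k + 1.

Base case: g_0 = 1, and 0^3 + 2·0^2 + 2·0 + 1 = 1.
Assume g_r = r^3 + 2r^2 + 2r + 1.
Then g_{r+1} = g_r + (3r^2 + 7r + 5) = (r^3 + 2r^2 + 2r + 1) + (3r^2 + 7r + 5) = r^3 + 5r^2 + 9r + 6,
and (r+1)^3 + 2·(r+1)^2 + 2·(r+1) + 1 = r^3 + 5r^2 + 9r + 6.
Hence g_k = k^3 + 2k^2 + 2k + 1 for every k ≥ 0, by induction.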